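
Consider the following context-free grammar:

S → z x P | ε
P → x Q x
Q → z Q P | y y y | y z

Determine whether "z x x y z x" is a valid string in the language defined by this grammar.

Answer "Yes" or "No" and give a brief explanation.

Yes - a valid derivation exists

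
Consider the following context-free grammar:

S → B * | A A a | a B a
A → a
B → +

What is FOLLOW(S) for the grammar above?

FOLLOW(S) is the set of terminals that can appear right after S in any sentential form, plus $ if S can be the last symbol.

We compute FOLLOW(S) using the standard algorithm.
FOLLOW(S) starts with {$}.
FIRST(A) = {a}
FIRST(B) = {+}
FIRST(S) = {+, a}
FOLLOW(A) = {a}
FOLLOW(B) = {*, a}
FOLLOW(S) = {$}
Therefore, FOLLOW(S) = {$}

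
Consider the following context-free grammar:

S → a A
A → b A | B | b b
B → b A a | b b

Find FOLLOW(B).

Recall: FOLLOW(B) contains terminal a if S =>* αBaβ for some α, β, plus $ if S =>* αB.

We compute FOLLOW(B) using the standard algorithm.
FOLLOW(S) starts with {$}.
FIRST(A) = {b}
FIRST(B) = {b}
FIRST(S) = {a}
FOLLOW(A) = {$, a}
FOLLOW(B) = {$, a}
FOLLOW(S) = {$}
Therefore, FOLLOW(B) = {$, a}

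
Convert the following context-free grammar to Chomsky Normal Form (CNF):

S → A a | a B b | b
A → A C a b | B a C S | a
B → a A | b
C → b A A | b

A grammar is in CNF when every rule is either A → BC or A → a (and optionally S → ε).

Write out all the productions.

TA → a; TB → b; S → b; A → a; B → b; C → b; S → A TA; S → TA X0; X0 → B TB; A → A X1; X1 → C X2; X2 → TA TB; A → B X3; X3 → TA X4; X4 → C S; B → TA A; C → TB X5; X5 → A A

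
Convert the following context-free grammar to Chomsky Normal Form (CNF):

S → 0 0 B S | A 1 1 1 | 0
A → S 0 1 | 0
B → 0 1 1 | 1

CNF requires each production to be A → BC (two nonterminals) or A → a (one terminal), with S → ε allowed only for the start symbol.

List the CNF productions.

T0 → 0; T1 → 1; S → 0; A → 0; B → 1; S → T0 X0; X0 → T0 X1; X1 → B S; S → A X2; X2 → T1 X3; X3 → T1 T1; A → S X4; X4 → T0 T1; B → T0 X5; X5 → T1 T1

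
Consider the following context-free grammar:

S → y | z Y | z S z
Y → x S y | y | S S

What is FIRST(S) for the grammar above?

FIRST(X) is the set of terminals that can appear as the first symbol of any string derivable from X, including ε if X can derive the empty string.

We compute FIRST(S) using the standard algorithm.
FIRST(S) = {y, z}
FIRST(Y) = {x, y, z}
Therefore, FIRST(S) = {y, z}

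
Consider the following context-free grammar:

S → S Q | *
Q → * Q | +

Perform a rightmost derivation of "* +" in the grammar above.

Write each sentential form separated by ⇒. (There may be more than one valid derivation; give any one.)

S ⇒ S Q ⇒ S + ⇒ * +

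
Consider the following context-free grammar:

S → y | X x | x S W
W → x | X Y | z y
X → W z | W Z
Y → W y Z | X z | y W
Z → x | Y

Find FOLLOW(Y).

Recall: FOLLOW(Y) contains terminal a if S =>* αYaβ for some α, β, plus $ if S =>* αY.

We compute FOLLOW(Y) using the standard algorithm.
FOLLOW(S) starts with {$}.
FIRST(S) = {x, y, z}
FIRST(W) = {x, z}
FIRST(X) = {x, z}
FIRST(Y) = {x, y, z}
FIRST(Z) = {x, y, z}
FOLLOW(S) = {$, x, z}
FOLLOW(W) = {$, x, y, z}
FOLLOW(X) = {x, y, z}
FOLLOW(Y) = {$, x, y, z}
FOLLOW(Z) = {$, x, y, z}
Therefore, FOLLOW(Y) = {$, x, y, z}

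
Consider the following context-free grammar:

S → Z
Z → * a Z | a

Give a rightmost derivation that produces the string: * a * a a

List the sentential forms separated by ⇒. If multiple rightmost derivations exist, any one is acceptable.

S ⇒ Z ⇒ * a Z ⇒ * a * a Z ⇒ * a * a a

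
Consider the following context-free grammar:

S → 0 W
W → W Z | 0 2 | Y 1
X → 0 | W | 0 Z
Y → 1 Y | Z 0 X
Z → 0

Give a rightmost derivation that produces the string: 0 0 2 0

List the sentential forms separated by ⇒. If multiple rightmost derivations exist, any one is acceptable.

S ⇒ 0 W ⇒ 0 W Z ⇒ 0 W 0 ⇒ 0 0 2 0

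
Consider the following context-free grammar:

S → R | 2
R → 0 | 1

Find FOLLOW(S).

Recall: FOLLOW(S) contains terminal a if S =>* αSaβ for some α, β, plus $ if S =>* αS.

We compute FOLLOW(S) using the standard algorithm.
FOLLOW(S) starts with {$}.
FIRST(R) = {0, 1}
FIRST(S) = {0, 1, 2}
FOLLOW(R) = {$}
FOLLOW(S) = {$}
Therefore, FOLLOW(S) = {$}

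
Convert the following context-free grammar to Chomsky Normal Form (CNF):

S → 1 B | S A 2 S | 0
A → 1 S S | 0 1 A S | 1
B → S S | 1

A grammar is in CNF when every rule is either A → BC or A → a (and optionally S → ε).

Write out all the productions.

T1 → 1; T2 → 2; S → 0; T0 → 0; A → 1; B → 1; S → T1 B; S → S X0; X0 → A X1; X1 → T2 S; A → T1 X2; X2 → S S; A → T0 X3; X3 → T1 X4; X4 → A S; B → S S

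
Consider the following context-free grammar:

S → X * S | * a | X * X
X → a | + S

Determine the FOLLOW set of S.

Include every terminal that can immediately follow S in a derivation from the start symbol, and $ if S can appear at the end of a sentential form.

We compute FOLLOW(S) using the standard algorithm.
FOLLOW(S) starts with {$}.
FIRST(S) = {*, +, a}
FIRST(X) = {+, a}
FOLLOW(S) = {$, *}
FOLLOW(X) = {$, *}
Therefore, FOLLOW(S) = {$, *}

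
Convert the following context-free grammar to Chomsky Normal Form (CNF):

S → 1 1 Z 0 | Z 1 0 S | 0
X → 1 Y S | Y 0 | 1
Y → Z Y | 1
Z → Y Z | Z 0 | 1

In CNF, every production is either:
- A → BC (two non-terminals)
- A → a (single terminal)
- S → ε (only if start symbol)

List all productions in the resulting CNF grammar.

T1 → 1; T0 → 0; S → 0; X → 1; Y → 1; Z → 1; S → T1 X0; X0 → T1 X1; X1 → Z T0; S → Z X2; X2 → T1 X3; X3 → T0 S; X → T1 X4; X4 → Y S; X → Y T0; Y → Z Y; Z → Y Z; Z → Z T0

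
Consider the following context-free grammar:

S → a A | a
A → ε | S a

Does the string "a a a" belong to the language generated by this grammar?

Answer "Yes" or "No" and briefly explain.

Yes - a valid derivation exists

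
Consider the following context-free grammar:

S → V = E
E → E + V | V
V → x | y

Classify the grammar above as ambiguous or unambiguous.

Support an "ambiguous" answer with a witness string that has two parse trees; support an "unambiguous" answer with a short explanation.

Unambiguous - every string in the language has a unique parse tree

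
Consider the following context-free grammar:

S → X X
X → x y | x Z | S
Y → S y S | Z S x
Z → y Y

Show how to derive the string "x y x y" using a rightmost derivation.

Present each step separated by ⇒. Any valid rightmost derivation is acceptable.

S ⇒ X X ⇒ X x y ⇒ x y x y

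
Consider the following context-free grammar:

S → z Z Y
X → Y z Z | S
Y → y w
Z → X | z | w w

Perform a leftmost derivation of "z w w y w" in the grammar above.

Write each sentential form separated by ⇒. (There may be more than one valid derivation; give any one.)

S ⇒ z Z Y ⇒ z w w Y ⇒ z w w y w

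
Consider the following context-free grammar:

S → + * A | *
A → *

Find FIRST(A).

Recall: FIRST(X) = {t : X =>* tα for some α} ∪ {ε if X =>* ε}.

We compute FIRST(A) using the standard algorithm.
FIRST(A) = {*}
FIRST(S) = {*, +}
Therefore, FIRST(A) = {*}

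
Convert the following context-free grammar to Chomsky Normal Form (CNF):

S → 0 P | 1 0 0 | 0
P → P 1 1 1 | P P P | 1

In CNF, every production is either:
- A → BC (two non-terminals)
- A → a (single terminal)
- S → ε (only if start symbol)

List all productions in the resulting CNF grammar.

T0 → 0; T1 → 1; S → 0; P → 1; S → T0 P; S → T1 X0; X0 → T0 T0; P → P X1; X1 → T1 X2; X2 → T1 T1; P → P X3; X3 → P P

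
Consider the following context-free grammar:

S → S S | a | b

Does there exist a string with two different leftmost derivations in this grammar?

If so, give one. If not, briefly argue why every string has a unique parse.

Yes - the string 'b b a a' has two distinct leftmost derivations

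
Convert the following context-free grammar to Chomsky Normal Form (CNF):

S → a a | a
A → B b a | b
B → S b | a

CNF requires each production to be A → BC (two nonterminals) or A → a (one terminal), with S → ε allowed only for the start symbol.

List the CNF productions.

TA → a; S → a; TB → b; A → b; B → a; S → TA TA; A → B X0; X0 → TB TA; B → S TB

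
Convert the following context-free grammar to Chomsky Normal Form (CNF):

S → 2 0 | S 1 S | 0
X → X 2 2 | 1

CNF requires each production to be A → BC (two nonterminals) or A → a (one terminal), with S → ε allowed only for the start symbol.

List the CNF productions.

T2 → 2; T0 → 0; T1 → 1; S → 0; X → 1; S → T2 T0; S → S X0; X0 → T1 S; X → X X1; X1 → T2 T2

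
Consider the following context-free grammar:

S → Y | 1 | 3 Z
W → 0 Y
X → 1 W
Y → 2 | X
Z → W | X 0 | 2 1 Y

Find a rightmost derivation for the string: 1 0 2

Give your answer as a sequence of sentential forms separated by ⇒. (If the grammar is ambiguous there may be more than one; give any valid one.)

S ⇒ Y ⇒ X ⇒ 1 W ⇒ 1 0 Y ⇒ 1 0 2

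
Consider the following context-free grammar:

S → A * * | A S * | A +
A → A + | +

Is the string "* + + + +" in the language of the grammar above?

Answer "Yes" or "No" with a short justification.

No - no valid derivation exists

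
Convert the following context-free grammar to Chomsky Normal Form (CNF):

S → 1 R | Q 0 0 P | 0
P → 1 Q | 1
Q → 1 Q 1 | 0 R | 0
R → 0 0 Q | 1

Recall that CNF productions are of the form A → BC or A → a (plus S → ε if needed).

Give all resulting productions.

T1 → 1; T0 → 0; S → 0; P → 1; Q → 0; R → 1; S → T1 R; S → Q X0; X0 → T0 X1; X1 → T0 P; P → T1 Q; Q → T1 X2; X2 → Q T1; Q → T0 R; R → T0 X3; X3 → T0 Q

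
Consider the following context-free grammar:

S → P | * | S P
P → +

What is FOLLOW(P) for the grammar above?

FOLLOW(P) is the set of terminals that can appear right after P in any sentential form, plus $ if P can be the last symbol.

We compute FOLLOW(P) using the standard algorithm.
FOLLOW(S) starts with {$}.
FIRST(P) = {+}
FIRST(S) = {*, +}
FOLLOW(P) = {$, +}
FOLLOW(S) = {$, +}
Therefore, FOLLOW(P) = {$, +}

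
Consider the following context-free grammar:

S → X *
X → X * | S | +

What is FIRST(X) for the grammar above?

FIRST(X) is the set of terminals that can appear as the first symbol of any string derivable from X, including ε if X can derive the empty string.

We compute FIRST(X) using the standard algorithm.
FIRST(S) = {+}
FIRST(X) = {+}
Therefore, FIRST(X) = {+}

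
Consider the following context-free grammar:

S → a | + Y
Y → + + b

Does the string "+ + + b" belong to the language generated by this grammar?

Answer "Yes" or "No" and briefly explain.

Yes - a valid derivation exists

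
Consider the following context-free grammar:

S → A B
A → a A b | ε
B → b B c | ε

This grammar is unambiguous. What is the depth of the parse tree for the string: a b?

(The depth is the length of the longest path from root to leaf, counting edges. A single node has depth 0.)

3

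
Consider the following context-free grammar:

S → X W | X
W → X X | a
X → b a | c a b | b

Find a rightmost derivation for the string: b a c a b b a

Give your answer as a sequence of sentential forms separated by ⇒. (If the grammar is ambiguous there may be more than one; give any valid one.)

S ⇒ X W ⇒ X X X ⇒ X X b a ⇒ X c a b b a ⇒ b a c a b b a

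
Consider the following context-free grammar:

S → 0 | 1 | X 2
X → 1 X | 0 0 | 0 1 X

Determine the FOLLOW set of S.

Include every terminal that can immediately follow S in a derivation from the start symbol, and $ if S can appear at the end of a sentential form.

We compute FOLLOW(S) using the standard algorithm.
FOLLOW(S) starts with {$}.
FIRST(S) = {0, 1}
FIRST(X) = {0, 1}
FOLLOW(S) = {$}
FOLLOW(X) = {2}
Therefore, FOLLOW(S) = {$}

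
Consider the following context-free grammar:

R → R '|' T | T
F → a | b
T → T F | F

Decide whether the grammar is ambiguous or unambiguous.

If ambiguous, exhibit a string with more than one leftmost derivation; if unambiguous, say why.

Unambiguous - every string in the language has a unique leftmost derivation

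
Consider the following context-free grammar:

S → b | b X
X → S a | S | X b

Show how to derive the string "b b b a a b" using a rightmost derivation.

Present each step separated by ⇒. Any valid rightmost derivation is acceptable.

S ⇒ b X ⇒ b X b ⇒ b S a b ⇒ b b X a b ⇒ b b S a a b ⇒ b b b a a b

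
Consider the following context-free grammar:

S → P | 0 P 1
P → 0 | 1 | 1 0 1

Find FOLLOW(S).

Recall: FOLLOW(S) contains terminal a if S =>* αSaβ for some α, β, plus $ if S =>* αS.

We compute FOLLOW(S) using the standard algorithm.
FOLLOW(S) starts with {$}.
FIRST(P) = {0, 1}
FIRST(S) = {0, 1}
FOLLOW(P) = {$, 1}
FOLLOW(S) = {$}
Therefore, FOLLOW(S) = {$}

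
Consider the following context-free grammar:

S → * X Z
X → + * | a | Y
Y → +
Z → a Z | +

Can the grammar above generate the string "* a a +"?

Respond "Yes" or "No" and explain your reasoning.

Yes - a valid derivation exists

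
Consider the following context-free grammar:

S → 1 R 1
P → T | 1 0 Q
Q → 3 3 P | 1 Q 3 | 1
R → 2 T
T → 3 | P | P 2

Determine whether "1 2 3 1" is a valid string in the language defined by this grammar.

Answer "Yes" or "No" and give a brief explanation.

Yes - a valid derivation exists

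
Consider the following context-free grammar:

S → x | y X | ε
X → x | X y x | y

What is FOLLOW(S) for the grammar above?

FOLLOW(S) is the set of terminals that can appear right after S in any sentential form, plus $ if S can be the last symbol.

We compute FOLLOW(S) using the standard algorithm.
FOLLOW(S) starts with {$}.
FIRST(S) = {x, y, ε}
FIRST(X) = {x, y}
FOLLOW(S) = {$}
FOLLOW(X) = {$, y}
Therefore, FOLLOW(S) = {$}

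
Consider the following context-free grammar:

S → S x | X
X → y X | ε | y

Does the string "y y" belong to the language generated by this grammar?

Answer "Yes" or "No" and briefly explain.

Yes - a valid derivation exists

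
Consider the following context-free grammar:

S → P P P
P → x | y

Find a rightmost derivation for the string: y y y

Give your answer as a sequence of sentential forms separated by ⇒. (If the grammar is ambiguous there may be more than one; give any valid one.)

S ⇒ P P P ⇒ P P y ⇒ P y y ⇒ y y y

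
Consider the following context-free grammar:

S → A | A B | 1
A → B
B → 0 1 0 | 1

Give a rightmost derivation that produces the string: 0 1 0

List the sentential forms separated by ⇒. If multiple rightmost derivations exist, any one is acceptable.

S ⇒ A ⇒ B ⇒ 0 1 0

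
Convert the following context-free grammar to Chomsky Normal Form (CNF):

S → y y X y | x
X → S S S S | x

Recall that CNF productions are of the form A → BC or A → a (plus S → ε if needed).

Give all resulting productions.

TY → y; S → x; X → x; S → TY X0; X0 → TY X1; X1 → X TY; X → S X2; X2 → S X3; X3 → S S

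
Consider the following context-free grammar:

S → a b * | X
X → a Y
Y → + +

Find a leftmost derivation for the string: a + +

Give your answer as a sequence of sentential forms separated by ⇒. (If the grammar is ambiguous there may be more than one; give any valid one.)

S ⇒ X ⇒ a Y ⇒ a + +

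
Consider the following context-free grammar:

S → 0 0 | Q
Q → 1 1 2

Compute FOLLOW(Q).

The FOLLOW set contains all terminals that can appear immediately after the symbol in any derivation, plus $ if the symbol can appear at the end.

We compute FOLLOW(Q) using the standard algorithm.
FOLLOW(S) starts with {$}.
FIRST(Q) = {1}
FIRST(S) = {0, 1}
FOLLOW(Q) = {$}
FOLLOW(S) = {$}
Therefore, FOLLOW(Q) = {$}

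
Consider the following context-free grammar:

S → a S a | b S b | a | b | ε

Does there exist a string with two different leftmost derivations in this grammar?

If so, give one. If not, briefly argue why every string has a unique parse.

No - every string in the language has a unique leftmost derivation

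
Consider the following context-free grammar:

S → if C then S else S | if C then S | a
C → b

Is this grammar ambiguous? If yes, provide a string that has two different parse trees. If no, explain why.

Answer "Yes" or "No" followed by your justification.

Yes - the string 'if b then if b then if b then a else a else a' has two distinct leftmost derivations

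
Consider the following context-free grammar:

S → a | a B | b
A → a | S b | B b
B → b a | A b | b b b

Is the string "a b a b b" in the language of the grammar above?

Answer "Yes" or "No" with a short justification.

Yes - a valid derivation exists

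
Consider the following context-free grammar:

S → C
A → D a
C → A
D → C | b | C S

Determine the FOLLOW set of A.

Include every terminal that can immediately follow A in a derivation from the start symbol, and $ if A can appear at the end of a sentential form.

We compute FOLLOW(A) using the standard algorithm.
FOLLOW(S) starts with {$}.
FIRST(A) = {b}
FIRST(C) = {b}
FIRST(D) = {b}
FIRST(S) = {b}
FOLLOW(A) = {$, a, b}
FOLLOW(C) = {$, a, b}
FOLLOW(D) = {a}
FOLLOW(S) = {$, a}
Therefore, FOLLOW(A) = {$, a, b}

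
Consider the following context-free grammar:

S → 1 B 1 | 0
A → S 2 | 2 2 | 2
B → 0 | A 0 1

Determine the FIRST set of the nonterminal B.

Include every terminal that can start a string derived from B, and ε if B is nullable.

We compute FIRST(B) using the standard algorithm.
FIRST(A) = {0, 1, 2}
FIRST(B) = {0, 1, 2}
FIRST(S) = {0, 1}
Therefore, FIRST(B) = {0, 1, 2}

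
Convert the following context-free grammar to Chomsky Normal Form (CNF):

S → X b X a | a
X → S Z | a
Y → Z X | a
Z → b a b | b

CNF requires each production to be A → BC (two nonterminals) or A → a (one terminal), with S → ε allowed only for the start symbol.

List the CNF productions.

TB → b; TA → a; S → a; X → a; Y → a; Z → b; S → X X0; X0 → TB X1; X1 → X TA; X → S Z; Y → Z X; Z → TB X2; X2 → TA TB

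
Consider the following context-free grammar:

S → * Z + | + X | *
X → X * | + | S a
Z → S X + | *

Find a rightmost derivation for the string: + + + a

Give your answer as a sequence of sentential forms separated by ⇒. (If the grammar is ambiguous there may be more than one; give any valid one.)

S ⇒ + X ⇒ + S a ⇒ + + X a ⇒ + + + a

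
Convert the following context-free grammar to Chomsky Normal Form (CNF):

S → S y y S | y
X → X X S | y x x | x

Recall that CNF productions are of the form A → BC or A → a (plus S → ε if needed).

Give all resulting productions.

TY → y; S → y; TX → x; X → x; S → S X0; X0 → TY X1; X1 → TY S; X → X X2; X2 → X S; X → TY X3; X3 → TX TX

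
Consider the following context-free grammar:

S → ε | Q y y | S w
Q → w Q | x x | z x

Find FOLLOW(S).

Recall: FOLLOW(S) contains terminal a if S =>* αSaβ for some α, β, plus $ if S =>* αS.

We compute FOLLOW(S) using the standard algorithm.
FOLLOW(S) starts with {$}.
FIRST(Q) = {w, x, z}
FIRST(S) = {w, x, z, ε}
FOLLOW(Q) = {y}
FOLLOW(S) = {$, w}
Therefore, FOLLOW(S) = {$, w}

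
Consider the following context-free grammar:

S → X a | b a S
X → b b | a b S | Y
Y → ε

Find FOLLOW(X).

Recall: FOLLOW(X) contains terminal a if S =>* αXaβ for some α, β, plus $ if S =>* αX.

We compute FOLLOW(X) using the standard algorithm.
FOLLOW(S) starts with {$}.
FIRST(S) = {a, b}
FIRST(X) = {a, b, ε}
FIRST(Y) = {ε}
FOLLOW(S) = {$, a}
FOLLOW(X) = {a}
FOLLOW(Y) = {a}
Therefore, FOLLOW(X) = {a}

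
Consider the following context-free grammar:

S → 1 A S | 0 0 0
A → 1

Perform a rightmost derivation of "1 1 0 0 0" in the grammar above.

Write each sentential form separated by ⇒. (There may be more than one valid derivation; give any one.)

S ⇒ 1 A S ⇒ 1 A 0 0 0 ⇒ 1 1 0 0 0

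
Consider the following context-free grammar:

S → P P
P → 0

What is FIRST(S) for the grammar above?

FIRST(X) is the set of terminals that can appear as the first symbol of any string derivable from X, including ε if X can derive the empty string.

We compute FIRST(S) using the standard algorithm.
FIRST(P) = {0}
FIRST(S) = {0}
Therefore, FIRST(S) = {0}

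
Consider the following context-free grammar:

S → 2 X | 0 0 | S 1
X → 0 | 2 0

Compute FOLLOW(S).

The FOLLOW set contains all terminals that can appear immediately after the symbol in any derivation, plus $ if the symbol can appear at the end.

We compute FOLLOW(S) using the standard algorithm.
FOLLOW(S) starts with {$}.
FIRST(S) = {0, 2}
FIRST(X) = {0, 2}
FOLLOW(S) = {$, 1}
FOLLOW(X) = {$, 1}
Therefore, FOLLOW(S) = {$, 1}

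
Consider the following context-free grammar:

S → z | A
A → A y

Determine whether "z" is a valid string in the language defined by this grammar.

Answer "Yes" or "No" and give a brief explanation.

Yes - a valid derivation exists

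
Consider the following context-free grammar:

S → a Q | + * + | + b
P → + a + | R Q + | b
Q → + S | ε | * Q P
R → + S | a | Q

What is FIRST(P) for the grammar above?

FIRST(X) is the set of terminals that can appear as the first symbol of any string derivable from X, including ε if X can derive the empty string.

We compute FIRST(P) using the standard algorithm.
FIRST(P) = {*, +, a, b}
FIRST(Q) = {*, +, ε}
FIRST(R) = {*, +, a, ε}
FIRST(S) = {+, a}
Therefore, FIRST(P) = {*, +, a, b}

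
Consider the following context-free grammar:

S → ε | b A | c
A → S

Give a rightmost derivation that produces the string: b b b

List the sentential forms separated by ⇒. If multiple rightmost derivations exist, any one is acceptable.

S ⇒ b A ⇒ b S ⇒ b b A ⇒ b b S ⇒ b b b A ⇒ b b b S ⇒ b b b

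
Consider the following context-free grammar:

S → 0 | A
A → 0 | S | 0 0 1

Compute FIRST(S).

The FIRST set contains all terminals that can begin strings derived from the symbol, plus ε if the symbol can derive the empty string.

We compute FIRST(S) using the standard algorithm.
FIRST(A) = {0}
FIRST(S) = {0}
Therefore, FIRST(S) = {0}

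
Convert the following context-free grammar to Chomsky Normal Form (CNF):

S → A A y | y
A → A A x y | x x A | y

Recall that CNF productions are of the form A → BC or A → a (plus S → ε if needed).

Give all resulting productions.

TY → y; S → y; TX → x; A → y; S → A X0; X0 → A TY; A → A X1; X1 → A X2; X2 → TX TY; A → TX X3; X3 → TX A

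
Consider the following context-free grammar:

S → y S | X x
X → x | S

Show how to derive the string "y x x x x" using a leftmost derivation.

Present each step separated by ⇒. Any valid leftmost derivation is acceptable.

S ⇒ y S ⇒ y X x ⇒ y S x ⇒ y X x x ⇒ y S x x ⇒ y X x x x ⇒ y x x x x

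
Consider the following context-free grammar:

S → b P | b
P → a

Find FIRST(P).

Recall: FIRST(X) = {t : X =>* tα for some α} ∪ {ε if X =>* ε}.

We compute FIRST(P) using the standard algorithm.
FIRST(P) = {a}
FIRST(S) = {b}
Therefore, FIRST(P) = {a}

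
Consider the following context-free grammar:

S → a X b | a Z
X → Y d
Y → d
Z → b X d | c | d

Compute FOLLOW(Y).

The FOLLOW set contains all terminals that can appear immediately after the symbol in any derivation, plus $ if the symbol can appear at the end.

We compute FOLLOW(Y) using the standard algorithm.
FOLLOW(S) starts with {$}.
FIRST(S) = {a}
FIRST(X) = {d}
FIRST(Y) = {d}
FIRST(Z) = {b, c, d}
FOLLOW(S) = {$}
FOLLOW(X) = {b, d}
FOLLOW(Y) = {d}
FOLLOW(Z) = {$}
Therefore, FOLLOW(Y) = {d}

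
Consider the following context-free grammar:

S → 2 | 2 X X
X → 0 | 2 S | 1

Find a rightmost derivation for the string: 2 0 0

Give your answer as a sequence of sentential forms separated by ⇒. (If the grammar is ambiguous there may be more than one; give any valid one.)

S ⇒ 2 X X ⇒ 2 X 0 ⇒ 2 0 0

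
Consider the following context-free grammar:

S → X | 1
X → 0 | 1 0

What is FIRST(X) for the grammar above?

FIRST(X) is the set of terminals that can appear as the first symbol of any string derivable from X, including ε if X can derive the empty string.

We compute FIRST(X) using the standard algorithm.
FIRST(S) = {0, 1}
FIRST(X) = {0, 1}
Therefore, FIRST(X) = {0, 1}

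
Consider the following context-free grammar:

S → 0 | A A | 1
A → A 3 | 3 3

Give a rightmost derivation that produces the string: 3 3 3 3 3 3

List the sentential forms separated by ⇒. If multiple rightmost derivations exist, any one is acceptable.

S ⇒ A A ⇒ A A 3 ⇒ A A 3 3 ⇒ A 3 3 3 3 ⇒ 3 3 3 3 3 3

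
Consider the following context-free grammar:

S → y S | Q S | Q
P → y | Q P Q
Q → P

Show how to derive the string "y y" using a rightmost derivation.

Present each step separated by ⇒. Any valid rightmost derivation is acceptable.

S ⇒ y S ⇒ y Q ⇒ y P ⇒ y y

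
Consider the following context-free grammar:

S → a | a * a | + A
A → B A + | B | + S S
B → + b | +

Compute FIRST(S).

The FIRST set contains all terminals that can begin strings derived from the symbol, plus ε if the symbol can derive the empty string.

We compute FIRST(S) using the standard algorithm.
FIRST(A) = {+}
FIRST(B) = {+}
FIRST(S) = {+, a}
Therefore, FIRST(S) = {+, a}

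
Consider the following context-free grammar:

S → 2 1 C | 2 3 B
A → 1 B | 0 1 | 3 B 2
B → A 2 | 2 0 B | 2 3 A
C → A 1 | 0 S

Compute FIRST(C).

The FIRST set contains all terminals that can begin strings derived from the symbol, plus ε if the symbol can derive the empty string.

We compute FIRST(C) using the standard algorithm.
FIRST(A) = {0, 1, 3}
FIRST(B) = {0, 1, 2, 3}
FIRST(C) = {0, 1, 3}
FIRST(S) = {2}
Therefore, FIRST(C) = {0, 1, 3}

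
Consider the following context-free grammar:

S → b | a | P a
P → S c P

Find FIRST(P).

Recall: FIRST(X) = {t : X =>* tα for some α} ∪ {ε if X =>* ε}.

We compute FIRST(P) using the standard algorithm.
FIRST(P) = {a, b}
FIRST(S) = {a, b}
Therefore, FIRST(P) = {a, b}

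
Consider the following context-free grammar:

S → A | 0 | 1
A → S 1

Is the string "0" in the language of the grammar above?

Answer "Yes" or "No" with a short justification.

Yes - a valid derivation exists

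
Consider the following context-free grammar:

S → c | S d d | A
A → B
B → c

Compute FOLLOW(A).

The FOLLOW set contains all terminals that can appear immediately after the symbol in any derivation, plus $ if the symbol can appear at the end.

We compute FOLLOW(A) using the standard algorithm.
FOLLOW(S) starts with {$}.
FIRST(A) = {c}
FIRST(B) = {c}
FIRST(S) = {c}
FOLLOW(A) = {$, d}
FOLLOW(B) = {$, d}
FOLLOW(S) = {$, d}
Therefore, FOLLOW(A) = {$, d}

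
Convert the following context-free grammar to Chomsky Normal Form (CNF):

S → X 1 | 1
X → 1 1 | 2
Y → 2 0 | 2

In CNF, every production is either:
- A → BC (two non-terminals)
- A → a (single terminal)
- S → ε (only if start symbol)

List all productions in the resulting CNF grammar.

T1 → 1; S → 1; X → 2; T2 → 2; T0 → 0; Y → 2; S → X T1; X → T1 T1; Y → T2 T0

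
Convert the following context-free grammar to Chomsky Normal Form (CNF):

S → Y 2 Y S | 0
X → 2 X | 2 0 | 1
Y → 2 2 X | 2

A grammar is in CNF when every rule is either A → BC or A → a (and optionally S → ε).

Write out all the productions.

T2 → 2; S → 0; T0 → 0; X → 1; Y → 2; S → Y X0; X0 → T2 X1; X1 → Y S; X → T2 X; X → T2 T0; Y → T2 X2; X2 → T2 X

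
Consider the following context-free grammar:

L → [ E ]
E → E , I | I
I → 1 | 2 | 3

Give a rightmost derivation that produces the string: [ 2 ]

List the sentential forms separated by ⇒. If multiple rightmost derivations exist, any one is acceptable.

L ⇒ [ E ] ⇒ [ I ] ⇒ [ 2 ]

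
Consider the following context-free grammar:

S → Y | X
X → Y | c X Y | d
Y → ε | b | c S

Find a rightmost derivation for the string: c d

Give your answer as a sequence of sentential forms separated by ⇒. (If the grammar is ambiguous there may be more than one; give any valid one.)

S ⇒ Y ⇒ c S ⇒ c X ⇒ c d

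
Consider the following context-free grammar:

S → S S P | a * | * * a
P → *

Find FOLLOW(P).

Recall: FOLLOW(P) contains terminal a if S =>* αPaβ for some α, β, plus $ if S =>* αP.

We compute FOLLOW(P) using the standard algorithm.
FOLLOW(S) starts with {$}.
FIRST(P) = {*}
FIRST(S) = {*, a}
FOLLOW(P) = {$, *, a}
FOLLOW(S) = {$, *, a}
Therefore, FOLLOW(P) = {$, *, a}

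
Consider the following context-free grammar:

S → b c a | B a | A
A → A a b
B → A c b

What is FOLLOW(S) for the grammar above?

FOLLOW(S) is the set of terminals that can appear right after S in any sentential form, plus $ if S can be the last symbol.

We compute FOLLOW(S) using the standard algorithm.
FOLLOW(S) starts with {$}.
FIRST(A) = {}
FIRST(B) = {}
FIRST(S) = {b}
FOLLOW(A) = {$, a, c}
FOLLOW(B) = {a}
FOLLOW(S) = {$}
Therefore, FOLLOW(S) = {$}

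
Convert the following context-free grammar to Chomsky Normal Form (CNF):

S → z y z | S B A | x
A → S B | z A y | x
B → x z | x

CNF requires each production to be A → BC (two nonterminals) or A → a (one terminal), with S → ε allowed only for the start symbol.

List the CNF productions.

TZ → z; TY → y; S → x; A → x; TX → x; B → x; S → TZ X0; X0 → TY TZ; S → S X1; X1 → B A; A → S B; A → TZ X2; X2 → A TY; B → TX TZ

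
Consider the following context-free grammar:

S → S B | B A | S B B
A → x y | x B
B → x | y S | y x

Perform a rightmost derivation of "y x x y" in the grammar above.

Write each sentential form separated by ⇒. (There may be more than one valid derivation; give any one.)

S ⇒ B A ⇒ B x y ⇒ y x x y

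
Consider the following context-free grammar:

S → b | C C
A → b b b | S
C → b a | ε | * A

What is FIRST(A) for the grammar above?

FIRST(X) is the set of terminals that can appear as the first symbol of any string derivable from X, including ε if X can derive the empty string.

We compute FIRST(A) using the standard algorithm.
FIRST(A) = {*, b, ε}
FIRST(C) = {*, b, ε}
FIRST(S) = {*, b, ε}
Therefore, FIRST(A) = {*, b, ε}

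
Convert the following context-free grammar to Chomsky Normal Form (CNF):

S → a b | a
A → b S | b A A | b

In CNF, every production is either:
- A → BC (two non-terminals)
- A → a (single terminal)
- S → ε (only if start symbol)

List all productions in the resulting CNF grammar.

TA → a; TB → b; S → a; A → b; S → TA TB; A → TB S; A → TB X0; X0 → A A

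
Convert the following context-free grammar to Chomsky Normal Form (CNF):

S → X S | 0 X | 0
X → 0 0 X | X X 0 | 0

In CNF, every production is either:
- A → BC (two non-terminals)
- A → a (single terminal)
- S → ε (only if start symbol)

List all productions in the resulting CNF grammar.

T0 → 0; S → 0; X → 0; S → X S; S → T0 X; X → T0 X0; X0 → T0 X; X → X X1; X1 → X T0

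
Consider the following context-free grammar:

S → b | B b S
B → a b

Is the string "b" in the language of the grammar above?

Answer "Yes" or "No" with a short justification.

Yes - a valid derivation exists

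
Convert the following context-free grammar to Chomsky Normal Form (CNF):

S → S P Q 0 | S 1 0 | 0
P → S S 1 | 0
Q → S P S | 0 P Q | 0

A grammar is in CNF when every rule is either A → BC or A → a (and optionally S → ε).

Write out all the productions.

T0 → 0; T1 → 1; S → 0; P → 0; Q → 0; S → S X0; X0 → P X1; X1 → Q T0; S → S X2; X2 → T1 T0; P → S X3; X3 → S T1; Q → S X4; X4 → P S; Q → T0 X5; X5 → P Q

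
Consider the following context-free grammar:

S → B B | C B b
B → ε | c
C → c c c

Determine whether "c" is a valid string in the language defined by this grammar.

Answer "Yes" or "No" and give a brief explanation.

Yes - a valid derivation exists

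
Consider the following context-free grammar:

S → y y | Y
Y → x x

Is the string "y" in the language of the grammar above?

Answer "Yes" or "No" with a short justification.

No - no valid derivation exists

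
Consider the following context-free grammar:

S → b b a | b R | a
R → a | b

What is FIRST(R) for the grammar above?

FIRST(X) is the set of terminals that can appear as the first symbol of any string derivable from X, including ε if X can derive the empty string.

We compute FIRST(R) using the standard algorithm.
FIRST(R) = {a, b}
FIRST(S) = {a, b}
Therefore, FIRST(R) = {a, b}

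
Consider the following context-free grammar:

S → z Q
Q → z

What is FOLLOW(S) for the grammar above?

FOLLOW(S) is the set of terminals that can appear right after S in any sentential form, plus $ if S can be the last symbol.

We compute FOLLOW(S) using the standard algorithm.
FOLLOW(S) starts with {$}.
FIRST(Q) = {z}
FIRST(S) = {z}
FOLLOW(Q) = {$}
FOLLOW(S) = {$}
Therefore, FOLLOW(S) = {$}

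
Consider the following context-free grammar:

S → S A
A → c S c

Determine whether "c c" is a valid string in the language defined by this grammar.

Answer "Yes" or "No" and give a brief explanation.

No - no valid derivation exists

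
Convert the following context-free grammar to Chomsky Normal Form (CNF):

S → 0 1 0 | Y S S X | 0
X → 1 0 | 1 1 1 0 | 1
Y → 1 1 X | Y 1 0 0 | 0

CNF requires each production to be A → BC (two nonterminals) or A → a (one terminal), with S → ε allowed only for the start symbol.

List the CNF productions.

T0 → 0; T1 → 1; S → 0; X → 1; Y → 0; S → T0 X0; X0 → T1 T0; S → Y X1; X1 → S X2; X2 → S X; X → T1 T0; X → T1 X3; X3 → T1 X4; X4 → T1 T0; Y → T1 X5; X5 → T1 X; Y → Y X6; X6 → T1 X7; X7 → T0 T0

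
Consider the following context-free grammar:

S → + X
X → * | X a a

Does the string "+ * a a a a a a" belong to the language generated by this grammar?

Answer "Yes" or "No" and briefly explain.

Yes - a valid derivation exists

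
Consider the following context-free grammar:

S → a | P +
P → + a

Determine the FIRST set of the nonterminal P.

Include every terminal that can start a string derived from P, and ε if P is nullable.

We compute FIRST(P) using the standard algorithm.
FIRST(P) = {+}
FIRST(S) = {+, a}
Therefore, FIRST(P) = {+}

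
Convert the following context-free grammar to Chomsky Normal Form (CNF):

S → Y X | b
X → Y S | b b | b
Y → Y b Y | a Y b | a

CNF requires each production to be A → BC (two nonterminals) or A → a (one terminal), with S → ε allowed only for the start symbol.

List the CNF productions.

S → b; TB → b; X → b; TA → a; Y → a; S → Y X; X → Y S; X → TB TB; Y → Y X0; X0 → TB Y; Y → TA X1; X1 → Y TB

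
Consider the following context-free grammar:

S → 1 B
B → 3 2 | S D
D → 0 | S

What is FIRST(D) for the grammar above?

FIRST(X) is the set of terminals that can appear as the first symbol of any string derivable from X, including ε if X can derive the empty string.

We compute FIRST(D) using the standard algorithm.
FIRST(B) = {1, 3}
FIRST(D) = {0, 1}
FIRST(S) = {1}
Therefore, FIRST(D) = {0, 1}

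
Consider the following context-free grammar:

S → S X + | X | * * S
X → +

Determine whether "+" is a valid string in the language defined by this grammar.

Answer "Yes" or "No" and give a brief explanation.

Yes - a valid derivation exists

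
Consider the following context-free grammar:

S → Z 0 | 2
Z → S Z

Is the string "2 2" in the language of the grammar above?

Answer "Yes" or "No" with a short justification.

No - no valid derivation exists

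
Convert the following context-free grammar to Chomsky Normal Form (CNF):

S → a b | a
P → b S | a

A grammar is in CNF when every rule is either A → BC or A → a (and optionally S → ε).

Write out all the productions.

TA → a; TB → b; S → a; P → a; S → TA TB; P → TB S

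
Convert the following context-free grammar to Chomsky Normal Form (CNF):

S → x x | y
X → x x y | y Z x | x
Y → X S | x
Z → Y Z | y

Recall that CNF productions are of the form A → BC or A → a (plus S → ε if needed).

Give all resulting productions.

TX → x; S → y; TY → y; X → x; Y → x; Z → y; S → TX TX; X → TX X0; X0 → TX TY; X → TY X1; X1 → Z TX; Y → X S; Z → Y Z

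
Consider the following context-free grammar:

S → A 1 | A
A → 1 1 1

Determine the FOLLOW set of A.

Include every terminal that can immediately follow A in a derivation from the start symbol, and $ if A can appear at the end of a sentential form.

We compute FOLLOW(A) using the standard algorithm.
FOLLOW(S) starts with {$}.
FIRST(A) = {1}
FIRST(S) = {1}
FOLLOW(A) = {$, 1}
FOLLOW(S) = {$}
Therefore, FOLLOW(A) = {$, 1}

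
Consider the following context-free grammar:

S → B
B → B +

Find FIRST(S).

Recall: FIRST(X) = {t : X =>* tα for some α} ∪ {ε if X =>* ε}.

We compute FIRST(S) using the standard algorithm.
FIRST(B) = {}
FIRST(S) = {}
Therefore, FIRST(S) = {}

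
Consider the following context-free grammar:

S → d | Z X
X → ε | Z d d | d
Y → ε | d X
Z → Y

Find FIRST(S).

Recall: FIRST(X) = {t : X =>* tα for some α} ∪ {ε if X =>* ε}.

We compute FIRST(S) using the standard algorithm.
FIRST(S) = {d, ε}
FIRST(X) = {d, ε}
FIRST(Y) = {d, ε}
FIRST(Z) = {d, ε}
Therefore, FIRST(S) = {d, ε}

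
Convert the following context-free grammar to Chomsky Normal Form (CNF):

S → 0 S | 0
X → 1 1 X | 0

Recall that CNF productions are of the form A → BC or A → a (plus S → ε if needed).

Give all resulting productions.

T0 → 0; S → 0; T1 → 1; X → 0; S → T0 S; X → T1 X0; X0 → T1 X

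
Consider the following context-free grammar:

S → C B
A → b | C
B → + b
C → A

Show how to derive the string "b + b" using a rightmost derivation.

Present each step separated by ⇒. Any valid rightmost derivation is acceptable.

S ⇒ C B ⇒ C + b ⇒ A + b ⇒ b + b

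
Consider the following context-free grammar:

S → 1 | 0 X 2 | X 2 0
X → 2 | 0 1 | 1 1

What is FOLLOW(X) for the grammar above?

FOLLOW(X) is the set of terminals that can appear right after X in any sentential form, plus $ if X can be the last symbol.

We compute FOLLOW(X) using the standard algorithm.
FOLLOW(S) starts with {$}.
FIRST(S) = {0, 1, 2}
FIRST(X) = {0, 1, 2}
FOLLOW(S) = {$}
FOLLOW(X) = {2}
Therefore, FOLLOW(X) = {2}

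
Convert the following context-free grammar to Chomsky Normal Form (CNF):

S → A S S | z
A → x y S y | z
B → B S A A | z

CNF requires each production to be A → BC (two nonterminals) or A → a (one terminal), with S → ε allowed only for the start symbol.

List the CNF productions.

S → z; TX → x; TY → y; A → z; B → z; S → A X0; X0 → S S; A → TX X1; X1 → TY X2; X2 → S TY; B → B X3; X3 → S X4; X4 → A A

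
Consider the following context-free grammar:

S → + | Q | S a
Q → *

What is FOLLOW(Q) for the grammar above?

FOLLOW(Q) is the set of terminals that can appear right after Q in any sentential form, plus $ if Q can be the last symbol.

We compute FOLLOW(Q) using the standard algorithm.
FOLLOW(S) starts with {$}.
FIRST(Q) = {*}
FIRST(S) = {*, +}
FOLLOW(Q) = {$, a}
FOLLOW(S) = {$, a}
Therefore, FOLLOW(Q) = {$, a}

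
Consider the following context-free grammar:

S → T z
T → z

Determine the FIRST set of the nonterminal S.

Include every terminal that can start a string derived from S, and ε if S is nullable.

We compute FIRST(S) using the standard algorithm.
FIRST(S) = {z}
FIRST(T) = {z}
Therefore, FIRST(S) = {z}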